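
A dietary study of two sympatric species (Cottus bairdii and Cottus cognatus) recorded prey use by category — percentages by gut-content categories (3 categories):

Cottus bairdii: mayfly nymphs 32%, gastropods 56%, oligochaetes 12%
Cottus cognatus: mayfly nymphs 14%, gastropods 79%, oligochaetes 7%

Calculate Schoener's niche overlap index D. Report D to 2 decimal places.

Convert percentages to proportions (divide by 100).
Σ|p₁ᵢ − p₂ᵢ| = 0.18 + 0.23 + 0.05 = 0.46
D = 1 − ½ × 0.46 = 1 − 0.230 = 0.7700

0.77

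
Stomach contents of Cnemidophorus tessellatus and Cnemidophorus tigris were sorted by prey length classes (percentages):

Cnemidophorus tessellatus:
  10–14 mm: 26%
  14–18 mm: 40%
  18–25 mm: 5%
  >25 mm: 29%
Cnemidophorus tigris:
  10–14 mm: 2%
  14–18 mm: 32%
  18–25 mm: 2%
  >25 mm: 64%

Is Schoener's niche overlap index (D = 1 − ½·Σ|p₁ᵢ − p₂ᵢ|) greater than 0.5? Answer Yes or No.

Convert percentages to proportions (divide by 100).
Σ|p₁ᵢ − p₂ᵢ| = 0.24 + 0.08 + 0.03 + 0.35 = 0.70
D = 1 − ½ × 0.70 = 1 − 0.350 = 0.6500
D = 0.6500 > 0.5 → Yes.

Yes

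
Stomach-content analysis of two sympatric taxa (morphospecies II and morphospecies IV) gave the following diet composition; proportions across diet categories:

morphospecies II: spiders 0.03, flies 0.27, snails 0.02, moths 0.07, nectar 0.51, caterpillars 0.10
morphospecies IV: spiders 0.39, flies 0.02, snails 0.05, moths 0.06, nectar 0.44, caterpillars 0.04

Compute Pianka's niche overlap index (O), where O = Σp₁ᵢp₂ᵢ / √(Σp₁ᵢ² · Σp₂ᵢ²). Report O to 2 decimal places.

0.71

Σ p₁ᵢp₂ᵢ = 0.0117 + 0.0054 + 0.0010 + 0.0042 + 0.2244 + 0.0040 = 0.2507
Σp_1ᵢ² = 0.03² + 0.27² + 0.02² + 0.07² + 0.51² + 0.10² = 0.0009 + 0.0729 + 0.0004 + 0.0049 + 0.2601 + 0.0100 = 0.3492
Σp_2ᵢ² = 0.39² + 0.02² + 0.05² + 0.06² + 0.44² + 0.04² = 0.1521 + 0.0004 + 0.0025 + 0.0036 + 0.1936 + 0.0016 = 0.3538
O = 0.2507 / √(0.3492 × 0.3538) = 0.2507 / 0.35149 = 0.7132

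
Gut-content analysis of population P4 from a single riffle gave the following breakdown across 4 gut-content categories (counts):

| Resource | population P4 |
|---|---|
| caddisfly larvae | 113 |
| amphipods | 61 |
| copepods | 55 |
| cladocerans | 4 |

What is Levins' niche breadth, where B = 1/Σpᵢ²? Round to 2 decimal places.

2.78

Proportions for population P4 (n=233): 113/233=0.4850, 61/233=0.2618, 55/233=0.2361, 4/233=0.0172
Σpᵢ² = 0.4850² + 0.2618² + 0.2361² + 0.0172² = 0.235225 + 0.068539 + 0.055743 + 0.000296 = 0.359803
B = 1 / 0.359803 = 2.7793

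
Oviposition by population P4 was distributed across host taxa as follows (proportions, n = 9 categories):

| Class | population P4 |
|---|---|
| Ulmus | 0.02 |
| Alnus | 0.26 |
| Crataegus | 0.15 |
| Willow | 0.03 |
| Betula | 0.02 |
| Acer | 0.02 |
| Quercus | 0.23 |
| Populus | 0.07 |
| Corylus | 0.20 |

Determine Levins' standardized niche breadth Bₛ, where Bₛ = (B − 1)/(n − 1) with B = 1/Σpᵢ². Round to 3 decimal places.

0.533

Σpᵢ² = 0.02² + 0.26² + 0.15² + 0.03² + 0.02² + 0.02² + 0.23² + 0.07² + 0.20² = 0.0004 + 0.0676 + 0.0225 + 0.0009 + 0.0004 + 0.0004 + 0.0529 + 0.0049 + 0.0400 = 0.1900
B = 1 / 0.1900 = 5.26316
Bₛ = (B − 1)/(n − 1) = (5.26316 − 1)/(9 − 1) = 4.26316/8 = 0.53290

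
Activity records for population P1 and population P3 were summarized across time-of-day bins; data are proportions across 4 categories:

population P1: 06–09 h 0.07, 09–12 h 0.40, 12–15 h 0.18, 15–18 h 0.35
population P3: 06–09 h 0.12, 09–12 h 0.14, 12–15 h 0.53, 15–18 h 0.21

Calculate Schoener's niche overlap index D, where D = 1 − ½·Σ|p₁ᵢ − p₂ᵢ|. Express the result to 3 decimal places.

Σ|p₁ᵢ − p₂ᵢ| = 0.05 + 0.26 + 0.35 + 0.14 = 0.80
D = 1 − ½ × 0.80 = 1 − 0.400 = 0.60000

0.600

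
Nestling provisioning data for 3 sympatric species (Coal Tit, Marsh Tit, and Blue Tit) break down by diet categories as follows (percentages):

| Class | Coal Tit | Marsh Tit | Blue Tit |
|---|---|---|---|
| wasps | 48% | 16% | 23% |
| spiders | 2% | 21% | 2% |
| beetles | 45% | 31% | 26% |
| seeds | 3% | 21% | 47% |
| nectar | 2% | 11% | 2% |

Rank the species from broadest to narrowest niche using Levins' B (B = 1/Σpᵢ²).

Convert percentages to proportions (divide by 100).
Σp_Coalᵢ² = 0.48² + 0.02² + 0.45² + 0.03² + 0.02² = 0.2304 + 0.0004 + 0.2025 + 0.0009 + 0.0004 = 0.4346
B_Coal = 1 / 0.4346 = 2.3010
Σp_Marsᵢ² = 0.16² + 0.21² + 0.31² + 0.21² + 0.11² = 0.0256 + 0.0441 + 0.0961 + 0.0441 + 0.0121 = 0.2220
B_Mars = 1 / 0.2220 = 4.5045
Σp_Blueᵢ² = 0.23² + 0.02² + 0.26² + 0.47² + 0.02² = 0.0529 + 0.0004 + 0.0676 + 0.2209 + 0.0004 = 0.3422
B_Blue = 1 / 0.3422 = 2.9223
Ranking by B (broadest → narrowest): Marsh Tit (4.50) > Blue Tit (2.92) > Coal Tit (2.30)

Marsh Tit > Blue Tit > Coal Tit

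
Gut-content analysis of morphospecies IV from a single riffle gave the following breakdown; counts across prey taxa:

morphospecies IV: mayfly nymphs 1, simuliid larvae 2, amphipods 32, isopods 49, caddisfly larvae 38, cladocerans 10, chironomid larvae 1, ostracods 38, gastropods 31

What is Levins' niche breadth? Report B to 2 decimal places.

5.53

Proportions for morphospecies IV (n=202): 1/202=0.0050, 2/202=0.0099, 32/202=0.1584, 49/202=0.2426, 38/202=0.1881, 10/202=0.0495, 1/202=0.0050, 38/202=0.1881, 31/202=0.1535
Σpᵢ² = 0.0050² + 0.0099² + 0.1584² + 0.2426² + 0.1881² + 0.0495² + 0.0050² + 0.1881² + 0.1535² = 0.000025 + 0.000098 + 0.025091 + 0.058855 + 0.035382 + 0.002450 + 0.000025 + 0.035382 + 0.023562 = 0.180870
B = 1 / 0.180870 = 5.5288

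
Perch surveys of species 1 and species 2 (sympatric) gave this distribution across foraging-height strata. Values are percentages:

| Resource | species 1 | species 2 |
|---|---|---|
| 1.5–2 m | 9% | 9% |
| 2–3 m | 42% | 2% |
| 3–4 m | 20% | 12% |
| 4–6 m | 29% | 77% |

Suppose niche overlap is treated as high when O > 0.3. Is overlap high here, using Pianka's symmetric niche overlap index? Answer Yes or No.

Convert percentages to proportions (divide by 100).
Σ p₁ᵢp₂ᵢ = 0.0081 + 0.0084 + 0.0240 + 0.2233 = 0.2638
Σp_1ᵢ² = 0.09² + 0.42² + 0.20² + 0.29² = 0.0081 + 0.1764 + 0.0400 + 0.0841 = 0.3086
Σp_2ᵢ² = 0.09² + 0.02² + 0.12² + 0.77² = 0.0081 + 0.0004 + 0.0144 + 0.5929 = 0.6158
O = 0.2638 / √(0.3086 × 0.6158) = 0.2638 / 0.43593 = 0.6051
O = 0.6051 > 0.3 → Yes.

Yes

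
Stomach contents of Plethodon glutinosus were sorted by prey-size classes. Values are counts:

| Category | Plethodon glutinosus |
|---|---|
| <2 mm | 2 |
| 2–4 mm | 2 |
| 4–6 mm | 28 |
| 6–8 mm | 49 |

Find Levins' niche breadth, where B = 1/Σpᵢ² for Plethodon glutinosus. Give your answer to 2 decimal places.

Proportions for Plethodon glutinosus (n=81): 2/81=0.0247, 2/81=0.0247, 28/81=0.3457, 49/81=0.6049
Σpᵢ² = 0.0247² + 0.0247² + 0.3457² + 0.6049² = 0.000610 + 0.000610 + 0.119508 + 0.365904 = 0.486632
B = 1 / 0.486632 = 2.0549

2.05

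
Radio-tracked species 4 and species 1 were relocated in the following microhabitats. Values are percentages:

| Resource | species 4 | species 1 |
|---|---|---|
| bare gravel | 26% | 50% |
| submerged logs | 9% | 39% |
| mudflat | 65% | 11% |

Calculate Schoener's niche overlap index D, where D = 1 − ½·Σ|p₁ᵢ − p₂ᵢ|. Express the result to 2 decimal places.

Convert percentages to proportions (divide by 100).
Σ|p₁ᵢ − p₂ᵢ| = 0.24 + 0.30 + 0.54 = 1.08
D = 1 − ½ × 1.08 = 1 − 0.540 = 0.4600

0.46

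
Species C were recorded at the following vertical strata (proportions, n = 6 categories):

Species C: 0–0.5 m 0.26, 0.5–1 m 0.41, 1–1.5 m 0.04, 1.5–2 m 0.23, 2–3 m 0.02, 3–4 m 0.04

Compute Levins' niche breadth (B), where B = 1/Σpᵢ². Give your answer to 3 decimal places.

Σpᵢ² = 0.26² + 0.41² + 0.04² + 0.23² + 0.02² + 0.04² = 0.0676 + 0.1681 + 0.0016 + 0.0529 + 0.0004 + 0.0016 = 0.2922
B = 1 / 0.2922 = 3.42231

3.422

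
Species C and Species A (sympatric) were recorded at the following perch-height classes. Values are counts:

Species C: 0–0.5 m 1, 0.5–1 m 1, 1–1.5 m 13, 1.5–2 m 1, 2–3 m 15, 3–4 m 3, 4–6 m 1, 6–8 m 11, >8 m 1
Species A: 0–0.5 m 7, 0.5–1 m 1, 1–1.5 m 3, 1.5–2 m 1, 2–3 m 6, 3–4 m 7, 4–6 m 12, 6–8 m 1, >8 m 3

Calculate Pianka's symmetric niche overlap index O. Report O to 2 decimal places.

Proportions for Species C (n=47): 1/47=0.0213, 1/47=0.0213, 13/47=0.2766, 1/47=0.0213, 15/47=0.3191, 3/47=0.0638, 1/47=0.0213, 11/47=0.2340, 1/47=0.0213
Proportions for Species A (n=41): 7/41=0.1707, 1/41=0.0244, 3/41=0.0732, 1/41=0.0244, 6/41=0.1463, 7/41=0.1707, 12/41=0.2927, 1/41=0.0244, 3/41=0.0732
Σ p₁ᵢp₂ᵢ = 0.003636 + 0.000520 + 0.020247 + 0.000520 + 0.046684 + 0.010891 + 0.006235 + 0.005710 + 0.001559 = 0.096002
Σp_1ᵢ² = 0.0213² + 0.0213² + 0.2766² + 0.0213² + 0.3191² + 0.0638² + 0.0213² + 0.2340² + 0.0213² = 0.000454 + 0.000454 + 0.076508 + 0.000454 + 0.101825 + 0.004070 + 0.000454 + 0.054756 + 0.000454 = 0.239429
Σp_2ᵢ² = 0.1707² + 0.0244² + 0.0732² + 0.0244² + 0.1463² + 0.1707² + 0.2927² + 0.0244² + 0.0732² = 0.029138 + 0.000595 + 0.005358 + 0.000595 + 0.021404 + 0.029138 + 0.085673 + 0.000595 + 0.005358 = 0.177854
O = 0.096002 / √(0.239429 × 0.177854) = 0.096002 / 0.2063575 = 0.4652

0.47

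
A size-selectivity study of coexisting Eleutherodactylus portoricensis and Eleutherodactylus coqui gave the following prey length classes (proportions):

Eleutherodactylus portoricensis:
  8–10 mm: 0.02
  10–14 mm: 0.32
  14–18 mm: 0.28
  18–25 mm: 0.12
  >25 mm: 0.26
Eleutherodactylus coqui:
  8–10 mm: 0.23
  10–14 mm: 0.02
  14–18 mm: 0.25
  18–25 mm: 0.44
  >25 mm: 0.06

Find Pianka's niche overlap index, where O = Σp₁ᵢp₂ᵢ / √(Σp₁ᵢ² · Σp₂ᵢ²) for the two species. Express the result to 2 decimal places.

Σ p₁ᵢp₂ᵢ = 0.0046 + 0.0064 + 0.0700 + 0.0528 + 0.0156 = 0.1494
Σp_1ᵢ² = 0.02² + 0.32² + 0.28² + 0.12² + 0.26² = 0.0004 + 0.1024 + 0.0784 + 0.0144 + 0.0676 = 0.2632
Σp_2ᵢ² = 0.23² + 0.02² + 0.25² + 0.44² + 0.06² = 0.0529 + 0.0004 + 0.0625 + 0.1936 + 0.0036 = 0.3130
O = 0.1494 / √(0.2632 × 0.3130) = 0.1494 / 0.28702 = 0.5205

0.52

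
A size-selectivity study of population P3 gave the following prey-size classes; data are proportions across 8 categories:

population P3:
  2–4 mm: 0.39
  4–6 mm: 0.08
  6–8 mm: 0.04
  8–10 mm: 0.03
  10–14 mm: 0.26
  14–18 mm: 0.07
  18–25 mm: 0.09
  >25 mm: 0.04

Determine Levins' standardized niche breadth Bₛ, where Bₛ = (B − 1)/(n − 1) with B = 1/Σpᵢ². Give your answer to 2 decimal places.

Σpᵢ² = 0.39² + 0.08² + 0.04² + 0.03² + 0.26² + 0.07² + 0.09² + 0.04² = 0.1521 + 0.0064 + 0.0016 + 0.0009 + 0.0676 + 0.0049 + 0.0081 + 0.0016 = 0.2432
B = 1 / 0.2432 = 4.1118
Bₛ = (B − 1)/(n − 1) = (4.1118 − 1)/(8 − 1) = 3.1118/7 = 0.4445

0.44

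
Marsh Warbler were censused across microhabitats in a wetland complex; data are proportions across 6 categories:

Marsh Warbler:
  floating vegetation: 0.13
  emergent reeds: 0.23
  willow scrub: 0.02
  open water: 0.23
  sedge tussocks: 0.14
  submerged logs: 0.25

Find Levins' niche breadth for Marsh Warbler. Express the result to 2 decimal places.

Σpᵢ² = 0.13² + 0.23² + 0.02² + 0.23² + 0.14² + 0.25² = 0.0169 + 0.0529 + 0.0004 + 0.0529 + 0.0196 + 0.0625 = 0.2052
B = 1 / 0.2052 = 4.8733

4.87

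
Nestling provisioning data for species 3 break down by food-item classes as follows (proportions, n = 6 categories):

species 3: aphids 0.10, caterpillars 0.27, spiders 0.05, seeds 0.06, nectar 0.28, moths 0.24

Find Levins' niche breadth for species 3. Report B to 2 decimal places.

4.44

Σpᵢ² = 0.10² + 0.27² + 0.05² + 0.06² + 0.28² + 0.24² = 0.0100 + 0.0729 + 0.0025 + 0.0036 + 0.0784 + 0.0576 = 0.2250
B = 1 / 0.2250 = 4.4444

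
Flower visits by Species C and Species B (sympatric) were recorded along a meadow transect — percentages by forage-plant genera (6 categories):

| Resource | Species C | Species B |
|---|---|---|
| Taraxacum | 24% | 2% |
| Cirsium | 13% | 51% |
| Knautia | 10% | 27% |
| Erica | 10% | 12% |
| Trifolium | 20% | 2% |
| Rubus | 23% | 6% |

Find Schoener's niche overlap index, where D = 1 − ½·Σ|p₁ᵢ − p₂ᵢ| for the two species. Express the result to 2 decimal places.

0.43

Convert percentages to proportions (divide by 100).
Σ|p₁ᵢ − p₂ᵢ| = 0.22 + 0.38 + 0.17 + 0.02 + 0.18 + 0.17 = 1.14
D = 1 − ½ × 1.14 = 1 − 0.570 = 0.4300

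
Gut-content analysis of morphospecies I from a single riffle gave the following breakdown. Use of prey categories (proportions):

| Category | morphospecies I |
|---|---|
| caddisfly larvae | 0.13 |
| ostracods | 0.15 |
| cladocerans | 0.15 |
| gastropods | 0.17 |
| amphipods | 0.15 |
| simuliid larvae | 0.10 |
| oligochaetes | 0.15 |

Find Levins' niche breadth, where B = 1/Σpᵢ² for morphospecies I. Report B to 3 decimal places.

Σpᵢ² = 0.13² + 0.15² + 0.15² + 0.17² + 0.15² + 0.10² + 0.15² = 0.0169 + 0.0225 + 0.0225 + 0.0289 + 0.0225 + 0.0100 + 0.0225 = 0.1458
B = 1 / 0.1458 = 6.85871

6.859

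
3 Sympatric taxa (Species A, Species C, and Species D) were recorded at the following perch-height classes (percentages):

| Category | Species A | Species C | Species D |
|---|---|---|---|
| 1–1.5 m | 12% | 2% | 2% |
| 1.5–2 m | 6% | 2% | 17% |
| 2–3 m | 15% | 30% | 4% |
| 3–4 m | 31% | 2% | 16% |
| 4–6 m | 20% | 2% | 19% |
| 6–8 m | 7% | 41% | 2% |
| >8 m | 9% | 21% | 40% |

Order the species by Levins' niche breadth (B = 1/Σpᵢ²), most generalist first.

Species A > Species D > Species C

Convert percentages to proportions (divide by 100).
Σp_Aᵢ² = 0.12² + 0.06² + 0.15² + 0.31² + 0.20² + 0.07² + 0.09² = 0.0144 + 0.0036 + 0.0225 + 0.0961 + 0.0400 + 0.0049 + 0.0081 = 0.1896
B_A = 1 / 0.1896 = 5.2743
Σp_Cᵢ² = 0.02² + 0.02² + 0.30² + 0.02² + 0.02² + 0.41² + 0.21² = 0.0004 + 0.0004 + 0.0900 + 0.0004 + 0.0004 + 0.1681 + 0.0441 = 0.3038
B_C = 1 / 0.3038 = 3.2916
Σp_Dᵢ² = 0.02² + 0.17² + 0.04² + 0.16² + 0.19² + 0.02² + 0.40² = 0.0004 + 0.0289 + 0.0016 + 0.0256 + 0.0361 + 0.0004 + 0.1600 = 0.2530
B_D = 1 / 0.2530 = 3.9526
Ranking by B (broadest → narrowest): Species A (5.27) > Species D (3.95) > Species C (3.29)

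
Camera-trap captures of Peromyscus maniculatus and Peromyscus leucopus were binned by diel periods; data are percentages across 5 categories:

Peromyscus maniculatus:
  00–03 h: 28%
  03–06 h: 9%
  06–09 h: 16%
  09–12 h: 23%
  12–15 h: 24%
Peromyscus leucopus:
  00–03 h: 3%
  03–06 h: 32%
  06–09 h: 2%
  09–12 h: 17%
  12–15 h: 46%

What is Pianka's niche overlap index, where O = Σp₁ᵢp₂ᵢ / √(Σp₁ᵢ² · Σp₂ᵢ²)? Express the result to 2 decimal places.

0.69

Convert percentages to proportions (divide by 100).
Σ p₁ᵢp₂ᵢ = 0.0084 + 0.0288 + 0.0032 + 0.0391 + 0.1104 = 0.1899
Σp_1ᵢ² = 0.28² + 0.09² + 0.16² + 0.23² + 0.24² = 0.0784 + 0.0081 + 0.0256 + 0.0529 + 0.0576 = 0.2226
Σp_2ᵢ² = 0.03² + 0.32² + 0.02² + 0.17² + 0.46² = 0.0009 + 0.1024 + 0.0004 + 0.0289 + 0.2116 = 0.3442
O = 0.1899 / √(0.2226 × 0.3442) = 0.1899 / 0.27680 = 0.6861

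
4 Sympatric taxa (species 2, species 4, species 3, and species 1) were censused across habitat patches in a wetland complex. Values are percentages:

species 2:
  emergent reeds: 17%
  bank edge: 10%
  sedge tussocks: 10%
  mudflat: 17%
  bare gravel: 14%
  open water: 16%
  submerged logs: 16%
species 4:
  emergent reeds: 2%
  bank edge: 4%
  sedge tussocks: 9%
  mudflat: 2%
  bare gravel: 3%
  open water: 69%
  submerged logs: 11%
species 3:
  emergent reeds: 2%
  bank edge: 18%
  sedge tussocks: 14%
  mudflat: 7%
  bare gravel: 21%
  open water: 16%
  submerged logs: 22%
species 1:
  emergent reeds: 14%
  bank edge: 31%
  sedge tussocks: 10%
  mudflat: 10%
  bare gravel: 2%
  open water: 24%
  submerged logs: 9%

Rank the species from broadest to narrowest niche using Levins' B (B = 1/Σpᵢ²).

species 2 > species 3 > species 1 > species 4

Convert percentages to proportions (divide by 100).
Σp_2ᵢ² = 0.17² + 0.10² + 0.10² + 0.17² + 0.14² + 0.16² + 0.16² = 0.0289 + 0.0100 + 0.0100 + 0.0289 + 0.0196 + 0.0256 + 0.0256 = 0.1486
B_2 = 1 / 0.1486 = 6.7295
Σp_4ᵢ² = 0.02² + 0.04² + 0.09² + 0.02² + 0.03² + 0.69² + 0.11² = 0.0004 + 0.0016 + 0.0081 + 0.0004 + 0.0009 + 0.4761 + 0.0121 = 0.4996
B_4 = 1 / 0.4996 = 2.0016
Σp_3ᵢ² = 0.02² + 0.18² + 0.14² + 0.07² + 0.21² + 0.16² + 0.22² = 0.0004 + 0.0324 + 0.0196 + 0.0049 + 0.0441 + 0.0256 + 0.0484 = 0.1754
B_3 = 1 / 0.1754 = 5.7013
Σp_1ᵢ² = 0.14² + 0.31² + 0.10² + 0.10² + 0.02² + 0.24² + 0.09² = 0.0196 + 0.0961 + 0.0100 + 0.0100 + 0.0004 + 0.0576 + 0.0081 = 0.2018
B_1 = 1 / 0.2018 = 4.9554
Ranking by B (broadest → narrowest): species 2 (6.73) > species 3 (5.70) > species 1 (4.96) > species 4 (2.00)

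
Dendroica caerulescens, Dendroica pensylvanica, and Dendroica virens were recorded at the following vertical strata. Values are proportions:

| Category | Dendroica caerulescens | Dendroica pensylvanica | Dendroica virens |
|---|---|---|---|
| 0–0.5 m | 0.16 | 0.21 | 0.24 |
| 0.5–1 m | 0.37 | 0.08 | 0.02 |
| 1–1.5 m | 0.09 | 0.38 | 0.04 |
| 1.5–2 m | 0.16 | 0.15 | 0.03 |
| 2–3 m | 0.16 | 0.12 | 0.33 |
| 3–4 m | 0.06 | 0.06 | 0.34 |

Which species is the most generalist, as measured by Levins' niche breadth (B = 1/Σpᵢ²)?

Dendroica caerulescens

Σp_caerᵢ² = 0.16² + 0.37² + 0.09² + 0.16² + 0.16² + 0.06² = 0.0256 + 0.1369 + 0.0081 + 0.0256 + 0.0256 + 0.0036 = 0.2254
B_caer = 1 / 0.2254 = 4.4366
Σp_pensᵢ² = 0.21² + 0.08² + 0.38² + 0.15² + 0.12² + 0.06² = 0.0441 + 0.0064 + 0.1444 + 0.0225 + 0.0144 + 0.0036 = 0.2354
B_pens = 1 / 0.2354 = 4.2481
Σp_vireᵢ² = 0.24² + 0.02² + 0.04² + 0.03² + 0.33² + 0.34² = 0.0576 + 0.0004 + 0.0016 + 0.0009 + 0.1089 + 0.1156 = 0.2850
B_vire = 1 / 0.2850 = 3.5088
Highest B → broadest niche (most generalist): Dendroica caerulescens (B = 4.44).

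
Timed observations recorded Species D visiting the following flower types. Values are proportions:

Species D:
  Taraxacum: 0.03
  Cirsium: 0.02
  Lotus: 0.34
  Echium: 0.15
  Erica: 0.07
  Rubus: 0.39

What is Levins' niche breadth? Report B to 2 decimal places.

3.37

Σpᵢ² = 0.03² + 0.02² + 0.34² + 0.15² + 0.07² + 0.39² = 0.0009 + 0.0004 + 0.1156 + 0.0225 + 0.0049 + 0.1521 = 0.2964
B = 1 / 0.2964 = 3.3738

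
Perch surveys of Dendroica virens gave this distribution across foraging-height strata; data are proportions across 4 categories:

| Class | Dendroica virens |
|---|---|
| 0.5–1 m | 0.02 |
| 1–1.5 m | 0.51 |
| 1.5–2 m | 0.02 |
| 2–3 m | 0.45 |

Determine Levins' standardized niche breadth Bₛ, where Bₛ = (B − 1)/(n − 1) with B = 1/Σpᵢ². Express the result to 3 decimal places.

0.386

Σpᵢ² = 0.02² + 0.51² + 0.02² + 0.45² = 0.0004 + 0.2601 + 0.0004 + 0.2025 = 0.4634
B = 1 / 0.4634 = 2.15796
Bₛ = (B − 1)/(n − 1) = (2.15796 − 1)/(4 − 1) = 1.15796/3 = 0.38599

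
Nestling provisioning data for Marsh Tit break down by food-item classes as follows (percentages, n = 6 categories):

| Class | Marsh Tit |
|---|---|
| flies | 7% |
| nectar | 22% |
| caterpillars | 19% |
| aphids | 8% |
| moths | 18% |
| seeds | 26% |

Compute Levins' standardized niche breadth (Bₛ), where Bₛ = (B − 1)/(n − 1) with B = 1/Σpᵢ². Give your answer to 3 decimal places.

0.821

Convert percentages to proportions (divide by 100).
Σpᵢ² = 0.07² + 0.22² + 0.19² + 0.08² + 0.18² + 0.26² = 0.0049 + 0.0484 + 0.0361 + 0.0064 + 0.0324 + 0.0676 = 0.1958
B = 1 / 0.1958 = 5.10725
Bₛ = (B − 1)/(n − 1) = (5.10725 − 1)/(6 − 1) = 4.10725/5 = 0.82145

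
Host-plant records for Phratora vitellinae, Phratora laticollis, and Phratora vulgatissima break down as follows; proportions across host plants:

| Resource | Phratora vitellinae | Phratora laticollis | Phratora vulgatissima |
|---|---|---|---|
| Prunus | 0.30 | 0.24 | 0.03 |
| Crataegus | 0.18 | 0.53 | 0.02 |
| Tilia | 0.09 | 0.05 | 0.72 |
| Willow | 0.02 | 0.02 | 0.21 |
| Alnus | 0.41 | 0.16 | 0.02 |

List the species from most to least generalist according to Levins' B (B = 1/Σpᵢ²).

Phratora vitellinae > Phratora laticollis > Phratora vulgatissima

Σp_viteᵢ² = 0.30² + 0.18² + 0.09² + 0.02² + 0.41² = 0.0900 + 0.0324 + 0.0081 + 0.0004 + 0.1681 = 0.2990
B_vite = 1 / 0.2990 = 3.3445
Σp_latiᵢ² = 0.24² + 0.53² + 0.05² + 0.02² + 0.16² = 0.0576 + 0.2809 + 0.0025 + 0.0004 + 0.0256 = 0.3670
B_lati = 1 / 0.3670 = 2.7248
Σp_vulgᵢ² = 0.03² + 0.02² + 0.72² + 0.21² + 0.02² = 0.0009 + 0.0004 + 0.5184 + 0.0441 + 0.0004 = 0.5642
B_vulg = 1 / 0.5642 = 1.7724
Ranking by B (broadest → narrowest): Phratora vitellinae (3.34) > Phratora laticollis (2.72) > Phratora vulgatissima (1.77)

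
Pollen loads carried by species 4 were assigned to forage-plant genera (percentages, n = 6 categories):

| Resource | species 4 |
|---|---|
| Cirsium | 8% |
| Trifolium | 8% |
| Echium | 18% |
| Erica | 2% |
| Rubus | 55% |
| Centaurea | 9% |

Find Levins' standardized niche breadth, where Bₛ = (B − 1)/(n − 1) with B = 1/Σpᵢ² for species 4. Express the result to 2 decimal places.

0.36

Convert percentages to proportions (divide by 100).
Σpᵢ² = 0.08² + 0.08² + 0.18² + 0.02² + 0.55² + 0.09² = 0.0064 + 0.0064 + 0.0324 + 0.0004 + 0.3025 + 0.0081 = 0.3562
B = 1 / 0.3562 = 2.8074
Bₛ = (B − 1)/(n − 1) = (2.8074 − 1)/(6 − 1) = 1.8074/5 = 0.3615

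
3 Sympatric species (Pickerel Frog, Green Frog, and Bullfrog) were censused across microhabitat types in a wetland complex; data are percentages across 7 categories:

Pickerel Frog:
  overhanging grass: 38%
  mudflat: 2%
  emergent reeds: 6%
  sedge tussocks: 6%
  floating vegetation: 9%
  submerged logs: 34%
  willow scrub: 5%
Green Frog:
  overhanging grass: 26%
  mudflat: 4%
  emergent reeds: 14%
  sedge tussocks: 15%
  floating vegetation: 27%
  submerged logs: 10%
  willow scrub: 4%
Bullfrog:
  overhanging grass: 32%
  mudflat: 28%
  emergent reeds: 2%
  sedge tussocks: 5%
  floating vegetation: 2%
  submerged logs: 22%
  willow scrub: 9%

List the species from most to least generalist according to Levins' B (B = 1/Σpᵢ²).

Convert percentages to proportions (divide by 100).
Σp_Pickᵢ² = 0.38² + 0.02² + 0.06² + 0.06² + 0.09² + 0.34² + 0.05² = 0.1444 + 0.0004 + 0.0036 + 0.0036 + 0.0081 + 0.1156 + 0.0025 = 0.2782
B_Pick = 1 / 0.2782 = 3.5945
Σp_Greeᵢ² = 0.26² + 0.04² + 0.14² + 0.15² + 0.27² + 0.10² + 0.04² = 0.0676 + 0.0016 + 0.0196 + 0.0225 + 0.0729 + 0.0100 + 0.0016 = 0.1958
B_Gree = 1 / 0.1958 = 5.1073
Σp_Bullᵢ² = 0.32² + 0.28² + 0.02² + 0.05² + 0.02² + 0.22² + 0.09² = 0.1024 + 0.0784 + 0.0004 + 0.0025 + 0.0004 + 0.0484 + 0.0081 = 0.2406
B_Bull = 1 / 0.2406 = 4.1563
Ranking by B (broadest → narrowest): Green Frog (5.11) > Bullfrog (4.16) > Pickerel Frog (3.59)

Green Frog > Bullfrog > Pickerel Frog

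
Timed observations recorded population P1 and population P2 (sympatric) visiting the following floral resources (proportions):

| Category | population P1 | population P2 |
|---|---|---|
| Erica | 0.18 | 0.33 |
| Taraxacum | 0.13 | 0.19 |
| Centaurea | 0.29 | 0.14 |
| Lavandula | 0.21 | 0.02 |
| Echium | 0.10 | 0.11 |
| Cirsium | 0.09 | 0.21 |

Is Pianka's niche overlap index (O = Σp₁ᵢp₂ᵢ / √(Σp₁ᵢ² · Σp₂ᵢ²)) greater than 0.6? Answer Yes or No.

Yes

Σ p₁ᵢp₂ᵢ = 0.0594 + 0.0247 + 0.0406 + 0.0042 + 0.0110 + 0.0189 = 0.1588
Σp_1ᵢ² = 0.18² + 0.13² + 0.29² + 0.21² + 0.10² + 0.09² = 0.0324 + 0.0169 + 0.0841 + 0.0441 + 0.0100 + 0.0081 = 0.1956
Σp_2ᵢ² = 0.33² + 0.19² + 0.14² + 0.02² + 0.11² + 0.21² = 0.1089 + 0.0361 + 0.0196 + 0.0004 + 0.0121 + 0.0441 = 0.2212
O = 0.1588 / √(0.1956 × 0.2212) = 0.1588 / 0.20801 = 0.7634
O = 0.7634 > 0.6 → Yes.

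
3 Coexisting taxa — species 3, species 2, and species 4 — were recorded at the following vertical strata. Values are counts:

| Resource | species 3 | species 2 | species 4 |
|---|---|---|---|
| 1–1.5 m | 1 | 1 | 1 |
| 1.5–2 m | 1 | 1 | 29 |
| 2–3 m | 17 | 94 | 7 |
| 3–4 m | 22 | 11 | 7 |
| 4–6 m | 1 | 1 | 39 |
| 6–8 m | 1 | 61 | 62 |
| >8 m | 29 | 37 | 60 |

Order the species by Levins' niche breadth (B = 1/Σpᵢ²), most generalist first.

Proportions for species 3 (n=72): 1/72=0.0139, 1/72=0.0139, 17/72=0.2361, 22/72=0.3056, 1/72=0.0139, 1/72=0.0139, 29/72=0.4028
Proportions for species 2 (n=206): 1/206=0.0049, 1/206=0.0049, 94/206=0.4563, 11/206=0.0534, 1/206=0.0049, 61/206=0.2961, 37/206=0.1796
Proportions for species 4 (n=205): 1/205=0.0049, 29/205=0.1415, 7/205=0.0341, 7/205=0.0341, 39/205=0.1902, 62/205=0.3024, 60/205=0.2927
Σp_3ᵢ² = 0.0139² + 0.0139² + 0.2361² + 0.3056² + 0.0139² + 0.0139² + 0.4028² = 0.000193 + 0.000193 + 0.055743 + 0.093391 + 0.000193 + 0.000193 + 0.162248 = 0.312154
B_3 = 1 / 0.312154 = 3.2035
Σp_2ᵢ² = 0.0049² + 0.0049² + 0.4563² + 0.0534² + 0.0049² + 0.2961² + 0.1796² = 0.000024 + 0.000024 + 0.208210 + 0.002852 + 0.000024 + 0.087675 + 0.032256 = 0.331065
B_2 = 1 / 0.331065 = 3.0206
Σp_4ᵢ² = 0.0049² + 0.1415² + 0.0341² + 0.0341² + 0.1902² + 0.3024² + 0.2927² = 0.000024 + 0.020022 + 0.001163 + 0.001163 + 0.036176 + 0.091446 + 0.085673 = 0.235667
B_4 = 1 / 0.235667 = 4.2433
Ranking by B (broadest → narrowest): species 4 (4.24) > species 3 (3.20) > species 2 (3.02)

species 4 > species 3 > species 2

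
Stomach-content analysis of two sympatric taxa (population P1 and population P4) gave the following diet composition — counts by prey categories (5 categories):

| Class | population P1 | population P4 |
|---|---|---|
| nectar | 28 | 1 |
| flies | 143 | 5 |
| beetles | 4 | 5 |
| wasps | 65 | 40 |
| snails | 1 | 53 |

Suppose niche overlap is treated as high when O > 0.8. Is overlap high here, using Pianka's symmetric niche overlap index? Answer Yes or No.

No

Proportions for population P1 (n=241): 28/241=0.1162, 143/241=0.5934, 4/241=0.0166, 65/241=0.2697, 1/241=0.0041
Proportions for population P4 (n=104): 1/104=0.0096, 5/104=0.0481, 5/104=0.0481, 40/104=0.3846, 53/104=0.5096
Σ p₁ᵢp₂ᵢ = 0.001116 + 0.028543 + 0.000798 + 0.103727 + 0.002089 = 0.136273
Σp_1ᵢ² = 0.1162² + 0.5934² + 0.0166² + 0.2697² + 0.0041² = 0.013502 + 0.352124 + 0.000276 + 0.072738 + 0.000017 = 0.438657
Σp_2ᵢ² = 0.0096² + 0.0481² + 0.0481² + 0.3846² + 0.5096² = 0.000092 + 0.002314 + 0.002314 + 0.147917 + 0.259692 = 0.412329
O = 0.136273 / √(0.438657 × 0.412329) = 0.136273 / 0.4252893 = 0.3204
O = 0.3204 < 0.8 → No.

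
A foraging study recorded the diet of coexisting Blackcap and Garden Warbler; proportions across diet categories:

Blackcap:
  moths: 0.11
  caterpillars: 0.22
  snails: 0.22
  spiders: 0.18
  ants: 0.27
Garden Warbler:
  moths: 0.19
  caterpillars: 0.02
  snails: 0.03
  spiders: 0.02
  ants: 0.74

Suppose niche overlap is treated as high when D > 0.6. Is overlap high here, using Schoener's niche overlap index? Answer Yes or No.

No

Σ|p₁ᵢ − p₂ᵢ| = 0.08 + 0.20 + 0.19 + 0.16 + 0.47 = 1.10
D = 1 − ½ × 1.10 = 1 − 0.550 = 0.4500
D = 0.4500 < 0.6 → No.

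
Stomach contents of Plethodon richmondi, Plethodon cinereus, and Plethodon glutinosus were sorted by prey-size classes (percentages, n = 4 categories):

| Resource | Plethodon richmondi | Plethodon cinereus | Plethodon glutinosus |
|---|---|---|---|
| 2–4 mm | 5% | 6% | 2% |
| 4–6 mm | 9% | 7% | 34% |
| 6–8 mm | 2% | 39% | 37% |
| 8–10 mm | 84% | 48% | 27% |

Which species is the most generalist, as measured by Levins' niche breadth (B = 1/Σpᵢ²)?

Plethodon glutinosus

Convert percentages to proportions (divide by 100).
Σp_richᵢ² = 0.05² + 0.09² + 0.02² + 0.84² = 0.0025 + 0.0081 + 0.0004 + 0.7056 = 0.7166
B_rich = 1 / 0.7166 = 1.3955
Σp_cineᵢ² = 0.06² + 0.07² + 0.39² + 0.48² = 0.0036 + 0.0049 + 0.1521 + 0.2304 = 0.3910
B_cine = 1 / 0.3910 = 2.5575
Σp_glutᵢ² = 0.02² + 0.34² + 0.37² + 0.27² = 0.0004 + 0.1156 + 0.1369 + 0.0729 = 0.3258
B_glut = 1 / 0.3258 = 3.0694
Highest B → broadest niche (most generalist): Plethodon glutinosus (B = 3.07).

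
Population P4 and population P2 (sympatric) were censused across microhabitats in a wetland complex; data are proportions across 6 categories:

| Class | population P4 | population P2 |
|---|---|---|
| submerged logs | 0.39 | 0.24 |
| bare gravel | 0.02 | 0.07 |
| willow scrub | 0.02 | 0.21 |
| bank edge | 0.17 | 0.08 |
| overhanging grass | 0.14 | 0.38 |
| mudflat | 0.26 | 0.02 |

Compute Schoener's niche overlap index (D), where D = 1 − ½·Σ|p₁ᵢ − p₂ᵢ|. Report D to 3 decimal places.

0.520

Σ|p₁ᵢ − p₂ᵢ| = 0.15 + 0.05 + 0.19 + 0.09 + 0.24 + 0.24 = 0.96
D = 1 − ½ × 0.96 = 1 − 0.480 = 0.52000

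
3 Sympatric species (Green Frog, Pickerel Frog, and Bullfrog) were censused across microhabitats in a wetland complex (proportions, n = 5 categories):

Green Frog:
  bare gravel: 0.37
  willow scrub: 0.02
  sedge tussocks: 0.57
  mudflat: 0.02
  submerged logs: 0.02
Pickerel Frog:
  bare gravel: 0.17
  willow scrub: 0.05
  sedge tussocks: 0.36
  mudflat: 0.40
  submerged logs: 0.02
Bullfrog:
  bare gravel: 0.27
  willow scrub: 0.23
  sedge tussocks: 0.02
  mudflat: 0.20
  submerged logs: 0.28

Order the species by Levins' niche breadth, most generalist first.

Bullfrog > Pickerel Frog > Green Frog

Σp_Greeᵢ² = 0.37² + 0.02² + 0.57² + 0.02² + 0.02² = 0.1369 + 0.0004 + 0.3249 + 0.0004 + 0.0004 = 0.4630
B_Gree = 1 / 0.4630 = 2.1598
Σp_Pickᵢ² = 0.17² + 0.05² + 0.36² + 0.40² + 0.02² = 0.0289 + 0.0025 + 0.1296 + 0.1600 + 0.0004 = 0.3214
B_Pick = 1 / 0.3214 = 3.1114
Σp_Bullᵢ² = 0.27² + 0.23² + 0.02² + 0.20² + 0.28² = 0.0729 + 0.0529 + 0.0004 + 0.0400 + 0.0784 = 0.2446
B_Bull = 1 / 0.2446 = 4.0883
Ranking by B (broadest → narrowest): Bullfrog (4.09) > Pickerel Frog (3.11) > Green Frog (2.16)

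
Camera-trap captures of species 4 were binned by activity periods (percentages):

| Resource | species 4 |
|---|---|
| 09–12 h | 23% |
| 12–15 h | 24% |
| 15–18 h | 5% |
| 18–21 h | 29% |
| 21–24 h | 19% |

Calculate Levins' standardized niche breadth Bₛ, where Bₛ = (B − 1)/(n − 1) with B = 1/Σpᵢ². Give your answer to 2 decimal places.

Convert percentages to proportions (divide by 100).
Σpᵢ² = 0.23² + 0.24² + 0.05² + 0.29² + 0.19² = 0.0529 + 0.0576 + 0.0025 + 0.0841 + 0.0361 = 0.2332
B = 1 / 0.2332 = 4.2882
Bₛ = (B − 1)/(n − 1) = (4.2882 − 1)/(5 − 1) = 3.2882/4 = 0.8221

0.82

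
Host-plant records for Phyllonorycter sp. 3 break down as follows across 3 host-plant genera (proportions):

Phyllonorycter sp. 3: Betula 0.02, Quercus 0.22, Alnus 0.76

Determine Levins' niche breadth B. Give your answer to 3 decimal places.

1.596

Σpᵢ² = 0.02² + 0.22² + 0.76² = 0.0004 + 0.0484 + 0.5776 = 0.6264
B = 1 / 0.6264 = 1.59642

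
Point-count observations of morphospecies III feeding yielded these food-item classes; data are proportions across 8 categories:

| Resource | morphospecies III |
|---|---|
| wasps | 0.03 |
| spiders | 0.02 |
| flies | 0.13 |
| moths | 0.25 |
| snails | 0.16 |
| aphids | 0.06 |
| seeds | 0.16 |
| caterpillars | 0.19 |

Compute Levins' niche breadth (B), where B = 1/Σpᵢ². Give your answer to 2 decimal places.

5.83

Σpᵢ² = 0.03² + 0.02² + 0.13² + 0.25² + 0.16² + 0.06² + 0.16² + 0.19² = 0.0009 + 0.0004 + 0.0169 + 0.0625 + 0.0256 + 0.0036 + 0.0256 + 0.0361 = 0.1716
B = 1 / 0.1716 = 5.8275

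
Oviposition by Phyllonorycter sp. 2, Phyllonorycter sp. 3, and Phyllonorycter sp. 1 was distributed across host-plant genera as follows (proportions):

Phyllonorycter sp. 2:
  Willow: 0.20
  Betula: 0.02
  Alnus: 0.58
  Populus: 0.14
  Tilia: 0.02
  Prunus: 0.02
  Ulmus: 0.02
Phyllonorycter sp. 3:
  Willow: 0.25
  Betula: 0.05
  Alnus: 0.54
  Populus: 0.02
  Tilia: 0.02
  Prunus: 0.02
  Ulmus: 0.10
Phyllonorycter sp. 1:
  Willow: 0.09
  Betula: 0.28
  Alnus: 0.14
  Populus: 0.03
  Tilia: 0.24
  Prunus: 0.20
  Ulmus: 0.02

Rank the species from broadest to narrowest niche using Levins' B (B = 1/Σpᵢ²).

Σp_2ᵢ² = 0.20² + 0.02² + 0.58² + 0.14² + 0.02² + 0.02² + 0.02² = 0.0400 + 0.0004 + 0.3364 + 0.0196 + 0.0004 + 0.0004 + 0.0004 = 0.3976
B_2 = 1 / 0.3976 = 2.5151
Σp_3ᵢ² = 0.25² + 0.05² + 0.54² + 0.02² + 0.02² + 0.02² + 0.10² = 0.0625 + 0.0025 + 0.2916 + 0.0004 + 0.0004 + 0.0004 + 0.0100 = 0.3678
B_3 = 1 / 0.3678 = 2.7189
Σp_1ᵢ² = 0.09² + 0.28² + 0.14² + 0.03² + 0.24² + 0.20² + 0.02² = 0.0081 + 0.0784 + 0.0196 + 0.0009 + 0.0576 + 0.0400 + 0.0004 = 0.2050
B_1 = 1 / 0.2050 = 4.8780
Ranking by B (broadest → narrowest): Phyllonorycter sp. 1 (4.88) > Phyllonorycter sp. 3 (2.72) > Phyllonorycter sp. 2 (2.52)

Phyllonorycter sp. 1 > Phyllonorycter sp. 3 > Phyllonorycter sp. 2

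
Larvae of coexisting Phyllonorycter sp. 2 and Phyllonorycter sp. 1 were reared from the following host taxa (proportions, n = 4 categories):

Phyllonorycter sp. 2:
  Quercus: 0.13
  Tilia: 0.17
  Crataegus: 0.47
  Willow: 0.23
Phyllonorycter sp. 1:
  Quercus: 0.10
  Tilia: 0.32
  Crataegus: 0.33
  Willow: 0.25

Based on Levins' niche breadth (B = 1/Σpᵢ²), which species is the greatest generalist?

Phyllonorycter sp. 1

Σp_2ᵢ² = 0.13² + 0.17² + 0.47² + 0.23² = 0.0169 + 0.0289 + 0.2209 + 0.0529 = 0.3196
B_2 = 1 / 0.3196 = 3.1289
Σp_1ᵢ² = 0.10² + 0.32² + 0.33² + 0.25² = 0.0100 + 0.1024 + 0.1089 + 0.0625 = 0.2838
B_1 = 1 / 0.2838 = 3.5236
Highest B → broadest niche (most generalist): Phyllonorycter sp. 1 (B = 3.52).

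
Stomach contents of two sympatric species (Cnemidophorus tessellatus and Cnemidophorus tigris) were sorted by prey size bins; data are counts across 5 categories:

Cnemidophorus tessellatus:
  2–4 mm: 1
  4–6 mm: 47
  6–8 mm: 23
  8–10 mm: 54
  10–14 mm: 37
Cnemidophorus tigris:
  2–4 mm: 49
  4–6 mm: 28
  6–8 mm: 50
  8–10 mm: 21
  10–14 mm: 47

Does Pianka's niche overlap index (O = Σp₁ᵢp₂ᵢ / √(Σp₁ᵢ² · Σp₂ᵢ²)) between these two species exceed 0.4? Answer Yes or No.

Yes

Proportions for Cnemidophorus tessellatus (n=162): 1/162=0.0062, 47/162=0.2901, 23/162=0.1420, 54/162=0.3333, 37/162=0.2284
Proportions for Cnemidophorus tigris (n=195): 49/195=0.2513, 28/195=0.1436, 50/195=0.2564, 21/195=0.1077, 47/195=0.2410
Σ p₁ᵢp₂ᵢ = 0.001558 + 0.041658 + 0.036409 + 0.035896 + 0.055044 = 0.170565
Σp_1ᵢ² = 0.0062² + 0.2901² + 0.1420² + 0.3333² + 0.2284² = 0.000038 + 0.084158 + 0.020164 + 0.111089 + 0.052167 = 0.267616
Σp_2ᵢ² = 0.2513² + 0.1436² + 0.2564² + 0.1077² + 0.2410² = 0.063152 + 0.020621 + 0.065741 + 0.011599 + 0.058081 = 0.219194
O = 0.170565 / √(0.267616 × 0.219194) = 0.170565 / 0.2421979 = 0.7042
O = 0.7042 > 0.4 → Yes.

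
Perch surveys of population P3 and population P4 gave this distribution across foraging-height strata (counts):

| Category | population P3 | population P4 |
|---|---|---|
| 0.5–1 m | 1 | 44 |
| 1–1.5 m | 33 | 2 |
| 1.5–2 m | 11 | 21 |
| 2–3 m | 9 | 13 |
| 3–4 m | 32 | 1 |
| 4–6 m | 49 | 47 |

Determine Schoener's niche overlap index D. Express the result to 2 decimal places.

Proportions for population P3 (n=135): 1/135=0.0074, 33/135=0.2444, 11/135=0.0815, 9/135=0.0667, 32/135=0.2370, 49/135=0.3630
Proportions for population P4 (n=128): 44/128=0.3438, 2/128=0.0156, 21/128=0.1641, 13/128=0.1016, 1/128=0.0078, 47/128=0.3672
Σ|p₁ᵢ − p₂ᵢ| = 0.3364 + 0.2288 + 0.0826 + 0.0349 + 0.2292 + 0.0042 = 0.9161
D = 1 − ½ × 0.9161 = 1 − 0.45805 = 0.54195

0.54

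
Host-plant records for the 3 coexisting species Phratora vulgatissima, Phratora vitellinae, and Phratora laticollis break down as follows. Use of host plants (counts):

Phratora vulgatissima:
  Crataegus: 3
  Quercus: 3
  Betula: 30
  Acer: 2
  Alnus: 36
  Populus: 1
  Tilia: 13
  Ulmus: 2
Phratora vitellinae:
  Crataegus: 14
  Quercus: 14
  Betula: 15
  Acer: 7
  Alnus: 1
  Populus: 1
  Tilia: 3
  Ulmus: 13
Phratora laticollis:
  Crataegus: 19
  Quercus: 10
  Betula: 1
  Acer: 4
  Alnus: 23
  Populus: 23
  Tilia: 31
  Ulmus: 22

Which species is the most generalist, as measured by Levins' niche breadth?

Phratora laticollis

Proportions for Phratora vulgatissima (n=90): 3/90=0.0333, 3/90=0.0333, 30/90=0.3333, 2/90=0.0222, 36/90=0.4000, 1/90=0.0111, 13/90=0.1444, 2/90=0.0222
Proportions for Phratora vitellinae (n=68): 14/68=0.2059, 14/68=0.2059, 15/68=0.2206, 7/68=0.1029, 1/68=0.0147, 1/68=0.0147, 3/68=0.0441, 13/68=0.1912
Proportions for Phratora laticollis (n=133): 19/133=0.1429, 10/133=0.0752, 1/133=0.0075, 4/133=0.0301, 23/133=0.1729, 23/133=0.1729, 31/133=0.2331, 22/133=0.1654
Σp_vulgᵢ² = 0.0333² + 0.0333² + 0.3333² + 0.0222² + 0.4000² + 0.0111² + 0.1444² + 0.0222² = 0.001109 + 0.001109 + 0.111089 + 0.000493 + 0.160000 + 0.000123 + 0.020851 + 0.000493 = 0.295267
B_vulg = 1 / 0.295267 = 3.3868
Σp_viteᵢ² = 0.2059² + 0.2059² + 0.2206² + 0.1029² + 0.0147² + 0.0147² + 0.0441² + 0.1912² = 0.042395 + 0.042395 + 0.048664 + 0.010588 + 0.000216 + 0.000216 + 0.001945 + 0.036557 = 0.182976
B_vite = 1 / 0.182976 = 5.4652
Σp_latiᵢ² = 0.1429² + 0.0752² + 0.0075² + 0.0301² + 0.1729² + 0.1729² + 0.2331² + 0.1654² = 0.020420 + 0.005655 + 0.000056 + 0.000906 + 0.029894 + 0.029894 + 0.054336 + 0.027357 = 0.168518
B_lati = 1 / 0.168518 = 5.9341
Highest B → broadest niche (most generalist): Phratora laticollis (B = 5.93).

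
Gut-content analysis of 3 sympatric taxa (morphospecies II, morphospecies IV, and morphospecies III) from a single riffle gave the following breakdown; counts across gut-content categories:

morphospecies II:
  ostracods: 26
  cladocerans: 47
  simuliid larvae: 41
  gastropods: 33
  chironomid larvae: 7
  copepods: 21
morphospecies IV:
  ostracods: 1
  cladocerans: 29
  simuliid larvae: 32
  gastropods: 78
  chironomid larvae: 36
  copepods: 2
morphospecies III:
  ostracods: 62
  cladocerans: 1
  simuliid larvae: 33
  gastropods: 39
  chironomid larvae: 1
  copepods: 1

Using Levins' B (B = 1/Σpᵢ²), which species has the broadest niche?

Proportions for morphospecies II (n=175): 26/175=0.1486, 47/175=0.2686, 41/175=0.2343, 33/175=0.1886, 7/175=0.0400, 21/175=0.1200
Proportions for morphospecies IV (n=178): 1/178=0.0056, 29/178=0.1629, 32/178=0.1798, 78/178=0.4382, 36/178=0.2022, 2/178=0.0112
Proportions for morphospecies III (n=137): 62/137=0.4526, 1/137=0.0073, 33/137=0.2409, 39/137=0.2847, 1/137=0.0073, 1/137=0.0073
Σp_IIᵢ² = 0.1486² + 0.2686² + 0.2343² + 0.1886² + 0.0400² + 0.1200² = 0.022082 + 0.072146 + 0.054896 + 0.035570 + 0.001600 + 0.014400 = 0.200694
B_II = 1 / 0.200694 = 4.9827
Σp_IVᵢ² = 0.0056² + 0.1629² + 0.1798² + 0.4382² + 0.2022² + 0.0112² = 0.000031 + 0.026536 + 0.032328 + 0.192019 + 0.040885 + 0.000125 = 0.291924
B_IV = 1 / 0.291924 = 3.4255
Σp_IIIᵢ² = 0.4526² + 0.0073² + 0.2409² + 0.2847² + 0.0073² + 0.0073² = 0.204847 + 0.000053 + 0.058033 + 0.081054 + 0.000053 + 0.000053 = 0.344093
B_III = 1 / 0.344093 = 2.9062
Highest B → broadest niche (most generalist): morphospecies II (B = 4.98).

morphospecies II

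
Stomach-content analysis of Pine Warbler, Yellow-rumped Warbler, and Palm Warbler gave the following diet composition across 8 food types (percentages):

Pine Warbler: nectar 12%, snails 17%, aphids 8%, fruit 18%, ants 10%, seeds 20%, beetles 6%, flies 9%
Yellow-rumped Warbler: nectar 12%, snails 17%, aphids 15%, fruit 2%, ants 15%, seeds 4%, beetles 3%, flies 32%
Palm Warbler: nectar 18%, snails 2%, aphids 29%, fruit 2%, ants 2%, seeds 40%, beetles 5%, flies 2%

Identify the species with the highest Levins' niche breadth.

Convert percentages to proportions (divide by 100).
Σp_Pineᵢ² = 0.12² + 0.17² + 0.08² + 0.18² + 0.10² + 0.20² + 0.06² + 0.09² = 0.0144 + 0.0289 + 0.0064 + 0.0324 + 0.0100 + 0.0400 + 0.0036 + 0.0081 = 0.1438
B_Pine = 1 / 0.1438 = 6.9541
Σp_Yellᵢ² = 0.12² + 0.17² + 0.15² + 0.02² + 0.15² + 0.04² + 0.03² + 0.32² = 0.0144 + 0.0289 + 0.0225 + 0.0004 + 0.0225 + 0.0016 + 0.0009 + 0.1024 = 0.1936
B_Yell = 1 / 0.1936 = 5.1653
Σp_Palmᵢ² = 0.18² + 0.02² + 0.29² + 0.02² + 0.02² + 0.40² + 0.05² + 0.02² = 0.0324 + 0.0004 + 0.0841 + 0.0004 + 0.0004 + 0.1600 + 0.0025 + 0.0004 = 0.2806
B_Palm = 1 / 0.2806 = 3.5638
Highest B → broadest niche (most generalist): Pine Warbler (B = 6.95).

Pine Warbler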